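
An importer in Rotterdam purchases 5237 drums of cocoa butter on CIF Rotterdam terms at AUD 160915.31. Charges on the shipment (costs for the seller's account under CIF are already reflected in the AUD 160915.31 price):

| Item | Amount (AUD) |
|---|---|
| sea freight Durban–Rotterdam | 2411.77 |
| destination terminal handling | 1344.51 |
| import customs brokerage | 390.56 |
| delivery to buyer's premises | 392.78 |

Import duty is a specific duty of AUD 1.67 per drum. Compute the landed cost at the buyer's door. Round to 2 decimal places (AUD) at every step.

Total landed cost: AUD 171788.95

CIF: the seller pays costs through ocean freight and marine insurance to the destination port.
Already in the invoice (seller's account under CIF): freight — exclude.
The CIF price already equals the CIF value: 160915.31
Import duty = 5237 × 1.67 = 8745.79
Buyer bears: destination terminal 1344.51 + brokerage 390.56 + delivery 392.78 + duty 8745.79 = 10873.64
Landed cost = invoice 160915.31 + 10873.64 = 171788.95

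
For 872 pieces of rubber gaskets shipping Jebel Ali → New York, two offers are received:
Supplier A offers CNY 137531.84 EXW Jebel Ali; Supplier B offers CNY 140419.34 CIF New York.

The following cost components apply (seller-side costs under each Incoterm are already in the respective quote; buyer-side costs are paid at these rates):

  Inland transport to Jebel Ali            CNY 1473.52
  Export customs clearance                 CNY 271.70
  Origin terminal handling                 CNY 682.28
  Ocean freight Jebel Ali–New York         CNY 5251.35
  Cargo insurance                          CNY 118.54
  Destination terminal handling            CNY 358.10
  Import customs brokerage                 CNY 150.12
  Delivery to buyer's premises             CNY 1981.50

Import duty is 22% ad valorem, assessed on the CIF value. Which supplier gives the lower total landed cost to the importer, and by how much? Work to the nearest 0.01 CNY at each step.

Supplier B is cheaper by CNY 5990.07

Supplier A (EXW):
CIF value = EXW price + inland to port + export clearance + origin terminal + freight + insurance = 137531.84 + 1473.52 + 271.70 + 682.28 + 5251.35 + 118.54 = 145329.23
Import duty = 145329.23 × 22% = 31972.43
Buyer bears (A): 1473.52 + 271.70 + 682.28 + 5251.35 + 118.54 + 358.10 + 150.12 + 1981.50 = 10287.11
Landed cost (A) = invoice 137531.84 + 10287.11 + duty 31972.43 = 179791.38
Supplier B (CIF):
The CIF price already equals the CIF value: 140419.34
Import duty = 140419.34 × 22% = 30892.25
Buyer bears (B): 358.10 + 150.12 + 1981.50 = 2489.72
Landed cost (B) = invoice 140419.34 + 2489.72 + duty 30892.25 = 173801.31
Difference = |179791.38 − 173801.31| = 5990.07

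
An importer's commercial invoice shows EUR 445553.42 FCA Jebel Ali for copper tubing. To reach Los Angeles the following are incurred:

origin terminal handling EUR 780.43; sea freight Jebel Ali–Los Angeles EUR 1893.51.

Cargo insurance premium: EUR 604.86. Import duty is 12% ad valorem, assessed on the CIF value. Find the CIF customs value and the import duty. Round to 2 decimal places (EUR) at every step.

CIF = FCA price + pre-shipment costs + freight + insurance
CIF = 445553.42 + 780.43 + 1893.51 + 604.86 = 448832.22
Import duty = 448832.22 × 12% = 53859.87

CIF value: EUR 448832.22; import duty: EUR 53859.87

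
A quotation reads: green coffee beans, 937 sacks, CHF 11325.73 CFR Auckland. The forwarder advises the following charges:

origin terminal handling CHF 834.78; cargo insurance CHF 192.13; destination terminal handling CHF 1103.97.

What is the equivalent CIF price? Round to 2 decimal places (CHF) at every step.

Not relevant to the conversion: origin terminal — on the seller under both CFR and CIF; already in the CFR price and stays in the CIF price. destination terminal — on the buyer under both terms; not part of either seller's price.
From CFR to CIF, the seller additionally bears: insurance.
CIF price = 11325.73 + 192.13 = 11517.86

CIF price: CHF 11517.86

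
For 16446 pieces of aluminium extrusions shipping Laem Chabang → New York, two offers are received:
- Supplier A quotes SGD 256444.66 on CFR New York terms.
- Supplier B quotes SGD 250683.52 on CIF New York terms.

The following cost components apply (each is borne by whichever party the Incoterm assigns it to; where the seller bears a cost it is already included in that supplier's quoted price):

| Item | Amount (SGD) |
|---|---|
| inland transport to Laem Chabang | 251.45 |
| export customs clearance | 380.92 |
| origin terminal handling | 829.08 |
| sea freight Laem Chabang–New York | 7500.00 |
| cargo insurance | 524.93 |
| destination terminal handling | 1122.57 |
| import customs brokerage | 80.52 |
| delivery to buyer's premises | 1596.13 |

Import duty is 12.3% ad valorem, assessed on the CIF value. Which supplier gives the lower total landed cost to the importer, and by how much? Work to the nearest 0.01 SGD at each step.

Supplier B is cheaper by SGD 7059.26

Supplier A (CFR):
CIF value = CFR price + insurance = 256444.66 + 524.93 = 256969.59
Import duty = 256969.59 × 12.3% = 31607.26
Buyer bears (A): 524.93 + 1122.57 + 80.52 + 1596.13 = 3324.15
Landed cost (A) = invoice 256444.66 + 3324.15 + duty 31607.26 = 291376.07
Supplier B (CIF):
The CIF price already equals the CIF value: 250683.52
Import duty = 250683.52 × 12.3% = 30834.07
Buyer bears (B): 1122.57 + 80.52 + 1596.13 = 2799.22
Landed cost (B) = invoice 250683.52 + 2799.22 + duty 30834.07 = 284316.81
Difference = |291376.07 − 284316.81| = 7059.26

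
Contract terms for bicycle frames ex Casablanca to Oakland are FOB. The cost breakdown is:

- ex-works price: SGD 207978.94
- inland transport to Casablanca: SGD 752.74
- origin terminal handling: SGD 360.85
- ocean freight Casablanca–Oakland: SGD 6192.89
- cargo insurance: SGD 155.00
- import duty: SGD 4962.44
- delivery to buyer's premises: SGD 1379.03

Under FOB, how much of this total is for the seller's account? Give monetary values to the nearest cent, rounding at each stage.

FOB: the seller bears costs until goods are on board at the origin port; the buyer bears freight, insurance and all costs thereafter.
Seller's account: goods 207978.94 + inland to port 752.74 + origin terminal 360.85 = 209092.53
Buyer's account: freight 6192.89 + insurance 155.00 + duty 4962.44 + delivery 1379.03 = 12689.36

Seller's account: SGD 209092.53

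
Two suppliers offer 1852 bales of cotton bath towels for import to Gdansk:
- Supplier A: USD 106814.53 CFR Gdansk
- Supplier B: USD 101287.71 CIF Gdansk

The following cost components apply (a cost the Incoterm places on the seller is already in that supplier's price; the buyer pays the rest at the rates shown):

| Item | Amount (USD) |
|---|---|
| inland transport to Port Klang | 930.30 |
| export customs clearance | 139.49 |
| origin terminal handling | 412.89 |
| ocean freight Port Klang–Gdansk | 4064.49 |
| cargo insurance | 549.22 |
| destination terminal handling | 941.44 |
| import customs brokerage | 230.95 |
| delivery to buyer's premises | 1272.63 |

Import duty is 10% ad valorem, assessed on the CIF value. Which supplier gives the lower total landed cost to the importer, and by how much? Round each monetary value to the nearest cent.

Supplier A (CFR):
CIF value = CFR price + insurance = 106814.53 + 549.22 = 107363.75
Import duty = 107363.75 × 10% = 10736.38
Buyer bears (A): 549.22 + 941.44 + 230.95 + 1272.63 = 2994.24
Landed cost (A) = invoice 106814.53 + 2994.24 + duty 10736.38 = 120545.15
Supplier B (CIF):
The CIF price already equals the CIF value: 101287.71
Import duty = 101287.71 × 10% = 10128.77
Buyer bears (B): 941.44 + 230.95 + 1272.63 = 2445.02
Landed cost (B) = invoice 101287.71 + 2445.02 + duty 10128.77 = 113861.50
Difference = |120545.15 − 113861.50| = 6683.65

Supplier B is cheaper by USD 6683.65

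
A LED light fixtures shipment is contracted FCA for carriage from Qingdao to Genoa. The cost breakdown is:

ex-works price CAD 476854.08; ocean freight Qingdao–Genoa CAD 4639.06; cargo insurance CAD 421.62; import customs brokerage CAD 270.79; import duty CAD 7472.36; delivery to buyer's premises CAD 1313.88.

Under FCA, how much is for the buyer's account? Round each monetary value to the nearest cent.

Buyer's account: CAD 14117.71

FCA: the seller delivers export-cleared goods to the carrier; the buyer bears costs from that point.
Seller's account: goods 476854.08 = 476854.08
Buyer's account: freight 4639.06 + insurance 421.62 + brokerage 270.79 + duty 7472.36 + delivery 1313.88 = 14117.71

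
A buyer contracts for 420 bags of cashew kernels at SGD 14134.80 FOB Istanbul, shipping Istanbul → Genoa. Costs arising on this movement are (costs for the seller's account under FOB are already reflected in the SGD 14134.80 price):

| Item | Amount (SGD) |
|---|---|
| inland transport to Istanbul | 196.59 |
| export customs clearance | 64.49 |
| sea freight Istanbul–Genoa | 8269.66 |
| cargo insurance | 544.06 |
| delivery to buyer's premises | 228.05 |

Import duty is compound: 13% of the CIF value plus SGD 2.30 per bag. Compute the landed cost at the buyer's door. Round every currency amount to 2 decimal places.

Total landed cost: SGD 27125.88

FOB: the seller bears costs until goods are on board at the origin port; the buyer bears freight, insurance and all costs thereafter.
Already in the invoice (seller's account under FOB): inland to port, export clearance — exclude.
CIF value = FOB price + freight + insurance = 14134.80 + 8269.66 + 544.06 = 22948.52
Ad valorem component: 22948.52 × 13% = 2983.31
Specific component: 420 × 2.30 = 966.00
Import duty = 2983.31 + 966.00 = 3949.31
Buyer bears: freight 8269.66 + insurance 544.06 + delivery 228.05 + duty 3949.31 = 12991.08
Landed cost = invoice 14134.80 + 12991.08 = 27125.88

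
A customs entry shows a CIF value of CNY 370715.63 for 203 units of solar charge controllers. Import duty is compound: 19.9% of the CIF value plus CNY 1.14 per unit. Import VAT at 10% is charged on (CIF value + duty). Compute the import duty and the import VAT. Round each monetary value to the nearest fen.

Ad valorem component: 370715.63 × 19.9% = 73772.41
Specific component: 203 × 1.14 = 231.42
Import duty = 73772.41 + 231.42 = 74003.83
VAT base = CIF + duty = 370715.63 + 74003.83 = 444719.46
Import VAT = 444719.46 × 10% = 44471.95

Import duty: CNY 74003.83; import VAT: CNY 44471.95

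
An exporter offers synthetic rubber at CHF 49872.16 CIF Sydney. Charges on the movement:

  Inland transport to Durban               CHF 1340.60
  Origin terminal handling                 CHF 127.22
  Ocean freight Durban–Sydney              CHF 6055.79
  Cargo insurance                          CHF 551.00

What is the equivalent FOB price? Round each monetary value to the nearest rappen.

FOB price: CHF 43265.37

Not relevant to the conversion: inland to port, origin terminal — on the seller under both CIF and FOB; already in the CIF price and stays in the FOB price.
From CIF to FOB, the seller no longer bears: freight, insurance.
FOB price = 49872.16 − 6055.79 − 551.00 = 43265.37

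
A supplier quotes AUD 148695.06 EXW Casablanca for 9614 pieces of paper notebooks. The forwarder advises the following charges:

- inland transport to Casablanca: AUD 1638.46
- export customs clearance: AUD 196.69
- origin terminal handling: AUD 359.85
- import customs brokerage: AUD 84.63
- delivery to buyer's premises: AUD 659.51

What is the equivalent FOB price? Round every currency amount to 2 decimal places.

FOB price: AUD 150890.06

Not relevant to the conversion: delivery, brokerage — on the buyer under both terms; not part of either seller's price.
From EXW to FOB, the seller additionally bears: inland to port, export clearance, origin terminal.
FOB price = 148695.06 + 1638.46 + 196.69 + 359.85 = 150890.06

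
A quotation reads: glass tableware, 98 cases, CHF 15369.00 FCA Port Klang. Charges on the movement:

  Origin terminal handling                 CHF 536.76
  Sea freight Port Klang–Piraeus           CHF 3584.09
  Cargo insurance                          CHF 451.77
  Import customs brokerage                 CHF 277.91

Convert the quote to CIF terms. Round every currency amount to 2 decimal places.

Not relevant to the conversion: brokerage — on the buyer under both terms; not part of either seller's price.
From FCA to CIF, the seller additionally bears: origin terminal, freight, insurance.
CIF price = 15369.00 + 536.76 + 3584.09 + 451.77 = 19941.62

CIF price: CHF 19941.62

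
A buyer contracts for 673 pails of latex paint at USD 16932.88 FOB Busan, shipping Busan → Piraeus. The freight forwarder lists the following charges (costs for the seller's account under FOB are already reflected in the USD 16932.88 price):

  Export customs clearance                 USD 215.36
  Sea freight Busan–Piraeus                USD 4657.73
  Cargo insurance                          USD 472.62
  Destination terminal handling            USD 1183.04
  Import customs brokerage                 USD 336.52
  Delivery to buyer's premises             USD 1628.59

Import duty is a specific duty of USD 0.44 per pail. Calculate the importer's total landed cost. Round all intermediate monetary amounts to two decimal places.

Total landed cost: USD 25507.50

FOB: the seller bears costs until goods are on board at the origin port; the buyer bears freight, insurance and all costs thereafter.
Already in the invoice (seller's account under FOB): export clearance — exclude.
CIF value = FOB price + freight + insurance = 16932.88 + 4657.73 + 472.62 = 22063.23
Import duty = 673 × 0.44 = 296.12
Buyer bears: freight 4657.73 + insurance 472.62 + destination terminal 1183.04 + brokerage 336.52 + delivery 1628.59 + duty 296.12 = 8574.62
Landed cost = invoice 16932.88 + 8574.62 = 25507.50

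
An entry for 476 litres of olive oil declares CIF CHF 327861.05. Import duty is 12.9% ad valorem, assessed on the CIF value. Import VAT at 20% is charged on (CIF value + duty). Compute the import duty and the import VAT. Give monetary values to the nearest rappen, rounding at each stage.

Import duty = 327861.05 × 12.9% = 42294.08
VAT base = CIF + duty = 327861.05 + 42294.08 = 370155.13
Import VAT = 370155.13 × 20% = 74031.03

Import duty: CHF 42294.08; import VAT: CHF 74031.03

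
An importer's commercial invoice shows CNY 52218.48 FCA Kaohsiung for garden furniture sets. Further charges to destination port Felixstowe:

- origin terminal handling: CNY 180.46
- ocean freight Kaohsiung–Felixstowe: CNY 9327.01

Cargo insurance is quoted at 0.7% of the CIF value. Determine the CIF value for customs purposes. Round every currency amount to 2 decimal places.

Let C be the CIF value. C = FCA price + pre-shipment costs + freight + 0.7% × C
C − 0.7% × C = 52218.48 + 180.46 + 9327.01
0.993 × C = 61725.95
C = 61725.95 / 0.993 = 62161.08
Insurance premium = 0.7% × 62161.08 = 435.13

CIF value: CNY 62161.08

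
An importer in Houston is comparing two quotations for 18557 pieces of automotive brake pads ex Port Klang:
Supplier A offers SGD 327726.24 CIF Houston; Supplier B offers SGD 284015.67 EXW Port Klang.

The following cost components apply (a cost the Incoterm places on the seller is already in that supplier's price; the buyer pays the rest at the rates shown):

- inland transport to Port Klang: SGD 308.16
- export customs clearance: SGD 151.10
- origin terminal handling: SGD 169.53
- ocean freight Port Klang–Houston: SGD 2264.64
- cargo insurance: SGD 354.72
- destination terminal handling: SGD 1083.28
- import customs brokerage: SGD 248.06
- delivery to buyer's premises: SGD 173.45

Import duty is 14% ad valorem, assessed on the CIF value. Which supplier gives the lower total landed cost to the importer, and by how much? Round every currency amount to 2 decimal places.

Supplier B is cheaper by SGD 46127.16

Supplier A (CIF):
The CIF price already equals the CIF value: 327726.24
Import duty = 327726.24 × 14% = 45881.67
Buyer bears (A): 1083.28 + 248.06 + 173.45 = 1504.79
Landed cost (A) = invoice 327726.24 + 1504.79 + duty 45881.67 = 375112.70
Supplier B (EXW):
CIF value = EXW price + inland to port + export clearance + origin terminal + freight + insurance = 284015.67 + 308.16 + 151.10 + 169.53 + 2264.64 + 354.72 = 287263.82
Import duty = 287263.82 × 14% = 40216.93
Buyer bears (B): 308.16 + 151.10 + 169.53 + 2264.64 + 354.72 + 1083.28 + 248.06 + 173.45 = 4752.94
Landed cost (B) = invoice 284015.67 + 4752.94 + duty 40216.93 = 328985.54
Difference = |375112.70 − 328985.54| = 46127.16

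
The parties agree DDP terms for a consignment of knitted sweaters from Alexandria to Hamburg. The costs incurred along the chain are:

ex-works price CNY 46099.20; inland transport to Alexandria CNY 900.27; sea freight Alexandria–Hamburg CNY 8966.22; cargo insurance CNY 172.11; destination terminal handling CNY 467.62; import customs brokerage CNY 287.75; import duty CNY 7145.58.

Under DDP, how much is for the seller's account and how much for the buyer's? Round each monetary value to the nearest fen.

Seller: CNY 64038.75; buyer: CNY 0.00

DDP: the seller bears all costs including import duty.
Seller's account: goods 46099.20 + inland to port 900.27 + freight 8966.22 + insurance 172.11 + destination terminal 467.62 + brokerage 287.75 + duty 7145.58 = 64038.75
Buyer's account: 0.00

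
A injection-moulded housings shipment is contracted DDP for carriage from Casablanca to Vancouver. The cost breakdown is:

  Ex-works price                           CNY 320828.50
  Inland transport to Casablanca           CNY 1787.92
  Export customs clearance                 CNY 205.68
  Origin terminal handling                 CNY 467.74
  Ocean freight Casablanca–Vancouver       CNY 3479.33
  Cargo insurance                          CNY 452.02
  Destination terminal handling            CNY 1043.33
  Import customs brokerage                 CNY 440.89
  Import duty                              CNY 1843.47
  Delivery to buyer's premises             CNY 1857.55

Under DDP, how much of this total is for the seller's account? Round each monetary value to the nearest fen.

DDP: the seller bears all costs including import duty.
Seller's account: goods 320828.50 + inland to port 1787.92 + export clearance 205.68 + origin terminal 467.74 + freight 3479.33 + insurance 452.02 + destination terminal 1043.33 + brokerage 440.89 + duty 1843.47 + delivery 1857.55 = 332406.43
Buyer's account: 0.00

Seller's account: CNY 332406.43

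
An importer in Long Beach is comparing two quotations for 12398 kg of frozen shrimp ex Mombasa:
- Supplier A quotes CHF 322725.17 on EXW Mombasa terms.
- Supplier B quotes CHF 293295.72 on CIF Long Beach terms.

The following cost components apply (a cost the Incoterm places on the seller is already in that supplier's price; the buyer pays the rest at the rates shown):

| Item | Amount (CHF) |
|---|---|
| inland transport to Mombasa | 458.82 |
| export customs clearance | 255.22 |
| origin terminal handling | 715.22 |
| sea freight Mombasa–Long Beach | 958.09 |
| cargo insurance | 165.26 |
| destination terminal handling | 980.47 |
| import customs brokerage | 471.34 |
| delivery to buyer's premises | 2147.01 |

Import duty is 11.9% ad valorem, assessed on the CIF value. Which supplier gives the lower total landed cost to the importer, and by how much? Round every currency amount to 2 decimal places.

Supplier A (EXW):
CIF value = EXW price + inland to port + export clearance + origin terminal + freight + insurance = 322725.17 + 458.82 + 255.22 + 715.22 + 958.09 + 165.26 = 325277.78
Import duty = 325277.78 × 11.9% = 38708.06
Buyer bears (A): 458.82 + 255.22 + 715.22 + 958.09 + 165.26 + 980.47 + 471.34 + 2147.01 = 6151.43
Landed cost (A) = invoice 322725.17 + 6151.43 + duty 38708.06 = 367584.66
Supplier B (CIF):
The CIF price already equals the CIF value: 293295.72
Import duty = 293295.72 × 11.9% = 34902.19
Buyer bears (B): 980.47 + 471.34 + 2147.01 = 3598.82
Landed cost (B) = invoice 293295.72 + 3598.82 + duty 34902.19 = 331796.73
Difference = |367584.66 − 331796.73| = 35787.93

Supplier B is cheaper by CHF 35787.93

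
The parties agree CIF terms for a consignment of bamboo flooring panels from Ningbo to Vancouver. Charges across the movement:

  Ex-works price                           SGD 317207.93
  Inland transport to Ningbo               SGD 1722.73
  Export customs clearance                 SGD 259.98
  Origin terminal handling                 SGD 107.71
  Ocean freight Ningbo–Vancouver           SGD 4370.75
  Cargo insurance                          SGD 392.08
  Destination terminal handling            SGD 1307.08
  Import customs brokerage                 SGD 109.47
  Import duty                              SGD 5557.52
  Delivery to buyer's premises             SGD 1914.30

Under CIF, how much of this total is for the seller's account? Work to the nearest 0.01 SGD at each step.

Seller's account: SGD 324061.18

CIF: the seller pays costs through ocean freight and marine insurance to the destination port.
Seller's account: goods 317207.93 + inland to port 1722.73 + export clearance 259.98 + origin terminal 107.71 + freight 4370.75 + insurance 392.08 = 324061.18
Buyer's account: destination terminal 1307.08 + brokerage 109.47 + duty 5557.52 + delivery 1914.30 = 8888.37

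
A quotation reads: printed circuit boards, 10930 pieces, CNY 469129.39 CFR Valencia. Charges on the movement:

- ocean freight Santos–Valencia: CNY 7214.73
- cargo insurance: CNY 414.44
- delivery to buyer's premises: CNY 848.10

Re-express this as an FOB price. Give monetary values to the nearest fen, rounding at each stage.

FOB price: CNY 461914.66

Not relevant to the conversion: insurance, delivery — on the buyer under both terms; not part of either seller's price.
From CFR to FOB, the seller no longer bears: freight.
FOB price = 469129.39 − 7214.73 = 461914.66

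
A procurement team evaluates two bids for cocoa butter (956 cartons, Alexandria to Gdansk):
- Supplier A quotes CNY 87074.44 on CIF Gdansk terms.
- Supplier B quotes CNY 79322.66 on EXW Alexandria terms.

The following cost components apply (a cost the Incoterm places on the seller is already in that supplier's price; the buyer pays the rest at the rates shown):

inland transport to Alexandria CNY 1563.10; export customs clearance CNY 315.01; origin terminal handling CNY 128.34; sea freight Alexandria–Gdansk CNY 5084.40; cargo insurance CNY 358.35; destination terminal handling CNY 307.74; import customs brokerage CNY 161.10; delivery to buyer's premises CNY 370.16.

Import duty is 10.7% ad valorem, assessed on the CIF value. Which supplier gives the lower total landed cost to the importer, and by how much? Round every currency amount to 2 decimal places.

Supplier A (CIF):
The CIF price already equals the CIF value: 87074.44
Import duty = 87074.44 × 10.7% = 9316.97
Buyer bears (A): 307.74 + 161.10 + 370.16 = 839.00
Landed cost (A) = invoice 87074.44 + 839.00 + duty 9316.97 = 97230.41
Supplier B (EXW):
CIF value = EXW price + inland to port + export clearance + origin terminal + freight + insurance = 79322.66 + 1563.10 + 315.01 + 128.34 + 5084.40 + 358.35 = 86771.86
Import duty = 86771.86 × 10.7% = 9284.59
Buyer bears (B): 1563.10 + 315.01 + 128.34 + 5084.40 + 358.35 + 307.74 + 161.10 + 370.16 = 8288.20
Landed cost (B) = invoice 79322.66 + 8288.20 + duty 9284.59 = 96895.45
Difference = |97230.41 − 96895.45| = 334.96

Supplier B is cheaper by CNY 334.96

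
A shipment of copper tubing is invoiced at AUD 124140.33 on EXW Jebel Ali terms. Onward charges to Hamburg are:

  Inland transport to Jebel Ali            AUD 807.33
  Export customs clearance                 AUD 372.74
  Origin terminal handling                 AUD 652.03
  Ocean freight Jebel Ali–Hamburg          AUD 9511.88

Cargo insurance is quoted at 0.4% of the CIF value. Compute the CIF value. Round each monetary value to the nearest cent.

Let C be the CIF value. C = EXW price + pre-shipment costs + freight + 0.4% × C
C − 0.4% × C = 124140.33 + 807.33 + 372.74 + 652.03 + 9511.88
0.996 × C = 135484.31
C = 135484.31 / 0.996 = 136028.42
Insurance premium = 0.4% × 136028.42 = 544.11

CIF value: AUD 136028.42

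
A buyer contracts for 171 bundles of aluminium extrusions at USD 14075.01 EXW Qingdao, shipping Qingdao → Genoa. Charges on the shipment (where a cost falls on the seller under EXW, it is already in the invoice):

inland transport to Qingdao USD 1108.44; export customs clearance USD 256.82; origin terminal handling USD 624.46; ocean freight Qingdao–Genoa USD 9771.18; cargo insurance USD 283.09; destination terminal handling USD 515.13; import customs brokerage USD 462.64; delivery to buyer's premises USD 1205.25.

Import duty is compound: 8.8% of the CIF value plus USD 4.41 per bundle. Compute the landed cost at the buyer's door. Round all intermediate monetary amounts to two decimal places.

EXW: the seller makes goods available at their premises; the buyer bears all onward costs.
CIF value = EXW price + inland to port + export clearance + origin terminal + freight + insurance = 14075.01 + 1108.44 + 256.82 + 624.46 + 9771.18 + 283.09 = 26119.00
Ad valorem component: 26119.00 × 8.8% = 2298.47
Specific component: 171 × 4.41 = 754.11
Import duty = 2298.47 + 754.11 = 3052.58
Buyer bears: inland to port 1108.44 + export clearance 256.82 + origin terminal 624.46 + freight 9771.18 + insurance 283.09 + destination terminal 515.13 + brokerage 462.64 + delivery 1205.25 + duty 3052.58 = 17279.59
Landed cost = invoice 14075.01 + 17279.59 = 31354.60

Total landed cost: USD 31354.60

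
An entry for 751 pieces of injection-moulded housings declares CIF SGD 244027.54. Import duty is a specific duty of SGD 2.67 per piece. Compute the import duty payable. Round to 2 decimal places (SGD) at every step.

Import duty = 751 × 2.67 = 2005.17

Import duty: SGD 2005.17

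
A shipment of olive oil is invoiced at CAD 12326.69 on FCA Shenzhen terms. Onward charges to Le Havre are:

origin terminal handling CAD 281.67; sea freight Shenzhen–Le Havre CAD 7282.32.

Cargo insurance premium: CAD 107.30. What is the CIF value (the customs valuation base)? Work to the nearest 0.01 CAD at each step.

CIF = FCA price + pre-shipment costs + freight + insurance
CIF = 12326.69 + 281.67 + 7282.32 + 107.30 = 19997.98

CIF value: CAD 19997.98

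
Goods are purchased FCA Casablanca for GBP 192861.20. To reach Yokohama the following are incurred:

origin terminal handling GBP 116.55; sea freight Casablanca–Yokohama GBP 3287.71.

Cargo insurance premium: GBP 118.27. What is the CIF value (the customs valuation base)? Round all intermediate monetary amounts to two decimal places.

CIF value: GBP 196383.73

CIF = FCA price + pre-shipment costs + freight + insurance
CIF = 192861.20 + 116.55 + 3287.71 + 118.27 = 196383.73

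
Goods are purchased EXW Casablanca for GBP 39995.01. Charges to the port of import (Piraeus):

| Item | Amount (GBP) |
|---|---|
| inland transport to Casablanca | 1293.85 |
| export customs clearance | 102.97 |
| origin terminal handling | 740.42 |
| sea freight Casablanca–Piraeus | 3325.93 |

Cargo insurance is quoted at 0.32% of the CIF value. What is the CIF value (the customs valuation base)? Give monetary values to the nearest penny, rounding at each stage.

Let C be the CIF value. C = EXW price + pre-shipment costs + freight + 0.32% × C
C − 0.32% × C = 39995.01 + 1293.85 + 102.97 + 740.42 + 3325.93
0.9968 × C = 45458.18
C = 45458.18 / 0.9968 = 45604.11
Insurance premium = 0.32% × 45604.11 = 145.93

CIF value: GBP 45604.11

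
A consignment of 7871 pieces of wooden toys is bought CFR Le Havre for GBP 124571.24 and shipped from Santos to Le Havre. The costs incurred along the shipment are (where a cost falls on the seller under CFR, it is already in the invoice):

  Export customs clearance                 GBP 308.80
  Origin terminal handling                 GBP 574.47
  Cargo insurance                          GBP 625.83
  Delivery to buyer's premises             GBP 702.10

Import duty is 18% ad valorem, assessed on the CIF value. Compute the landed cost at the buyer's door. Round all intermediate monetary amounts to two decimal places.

CFR: the seller pays costs through ocean freight to the destination port, but not insurance.
Already in the invoice (seller's account under CFR): export clearance, origin terminal — exclude.
CIF value = CFR price + insurance = 124571.24 + 625.83 = 125197.07
Import duty = 125197.07 × 18% = 22535.47
Buyer bears: insurance 625.83 + delivery 702.10 + duty 22535.47 = 23863.40
Landed cost = invoice 124571.24 + 23863.40 = 148434.64

Total landed cost: GBP 148434.64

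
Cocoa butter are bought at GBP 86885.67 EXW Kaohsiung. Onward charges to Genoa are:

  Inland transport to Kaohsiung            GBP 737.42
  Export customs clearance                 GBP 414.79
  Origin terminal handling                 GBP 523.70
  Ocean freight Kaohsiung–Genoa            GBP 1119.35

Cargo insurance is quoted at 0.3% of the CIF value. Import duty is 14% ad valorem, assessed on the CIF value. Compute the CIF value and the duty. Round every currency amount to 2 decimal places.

Let C be the CIF value. C = EXW price + pre-shipment costs + freight + 0.3% × C
C − 0.3% × C = 86885.67 + 737.42 + 414.79 + 523.70 + 1119.35
0.997 × C = 89680.93
C = 89680.93 / 0.997 = 89950.78
Insurance premium = 0.3% × 89950.78 = 269.85
Import duty = 89950.78 × 14% = 12593.11

CIF value: GBP 89950.78; import duty: GBP 12593.11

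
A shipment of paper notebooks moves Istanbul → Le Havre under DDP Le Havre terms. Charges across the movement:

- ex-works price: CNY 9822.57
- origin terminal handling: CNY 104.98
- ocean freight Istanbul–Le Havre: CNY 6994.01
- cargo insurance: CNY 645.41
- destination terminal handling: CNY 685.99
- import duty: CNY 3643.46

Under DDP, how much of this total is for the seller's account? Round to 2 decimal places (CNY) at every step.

Seller's account: CNY 21896.42

DDP: the seller bears all costs including import duty.
Seller's account: goods 9822.57 + origin terminal 104.98 + freight 6994.01 + insurance 645.41 + destination terminal 685.99 + duty 3643.46 = 21896.42
Buyer's account: 0.00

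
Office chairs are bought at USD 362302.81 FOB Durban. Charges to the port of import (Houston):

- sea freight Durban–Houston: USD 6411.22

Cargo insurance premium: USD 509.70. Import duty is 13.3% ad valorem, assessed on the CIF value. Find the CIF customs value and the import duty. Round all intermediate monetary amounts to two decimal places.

CIF = FOB price + freight + insurance
CIF = 362302.81 + 6411.22 + 509.70 = 369223.73
Import duty = 369223.73 × 13.3% = 49106.76

CIF value: USD 369223.73; import duty: USD 49106.76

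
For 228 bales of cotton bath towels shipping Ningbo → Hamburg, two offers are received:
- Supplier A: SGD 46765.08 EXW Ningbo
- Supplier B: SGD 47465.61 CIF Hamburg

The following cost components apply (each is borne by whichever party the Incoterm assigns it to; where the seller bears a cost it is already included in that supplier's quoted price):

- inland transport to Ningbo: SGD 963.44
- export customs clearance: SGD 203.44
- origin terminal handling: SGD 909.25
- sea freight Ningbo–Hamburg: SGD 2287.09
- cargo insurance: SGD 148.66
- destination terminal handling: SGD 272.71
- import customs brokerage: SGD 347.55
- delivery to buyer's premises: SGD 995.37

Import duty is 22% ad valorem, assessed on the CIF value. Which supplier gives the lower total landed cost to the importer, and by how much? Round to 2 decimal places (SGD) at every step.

Supplier B is cheaper by SGD 4649.85

Supplier A (EXW):
CIF value = EXW price + inland to port + export clearance + origin terminal + freight + insurance = 46765.08 + 963.44 + 203.44 + 909.25 + 2287.09 + 148.66 = 51276.96
Import duty = 51276.96 × 22% = 11280.93
Buyer bears (A): 963.44 + 203.44 + 909.25 + 2287.09 + 148.66 + 272.71 + 347.55 + 995.37 = 6127.51
Landed cost (A) = invoice 46765.08 + 6127.51 + duty 11280.93 = 64173.52
Supplier B (CIF):
The CIF price already equals the CIF value: 47465.61
Import duty = 47465.61 × 22% = 10442.43
Buyer bears (B): 272.71 + 347.55 + 995.37 = 1615.63
Landed cost (B) = invoice 47465.61 + 1615.63 + duty 10442.43 = 59523.67
Difference = |64173.52 − 59523.67| = 4649.85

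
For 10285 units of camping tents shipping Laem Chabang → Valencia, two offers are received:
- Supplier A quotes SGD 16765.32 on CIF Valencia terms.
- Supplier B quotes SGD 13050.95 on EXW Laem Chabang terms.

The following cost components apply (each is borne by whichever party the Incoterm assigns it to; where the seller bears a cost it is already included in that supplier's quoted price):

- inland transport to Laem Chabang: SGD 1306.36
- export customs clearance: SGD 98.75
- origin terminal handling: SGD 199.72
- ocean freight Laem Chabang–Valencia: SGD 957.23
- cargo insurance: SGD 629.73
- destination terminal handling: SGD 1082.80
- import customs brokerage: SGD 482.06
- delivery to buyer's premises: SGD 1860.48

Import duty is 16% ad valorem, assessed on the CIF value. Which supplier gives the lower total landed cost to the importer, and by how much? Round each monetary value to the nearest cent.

Supplier B is cheaper by SGD 606.19

Supplier A (CIF):
The CIF price already equals the CIF value: 16765.32
Import duty = 16765.32 × 16% = 2682.45
Buyer bears (A): 1082.80 + 482.06 + 1860.48 = 3425.34
Landed cost (A) = invoice 16765.32 + 3425.34 + duty 2682.45 = 22873.11
Supplier B (EXW):
CIF value = EXW price + inland to port + export clearance + origin terminal + freight + insurance = 13050.95 + 1306.36 + 98.75 + 199.72 + 957.23 + 629.73 = 16242.74
Import duty = 16242.74 × 16% = 2598.84
Buyer bears (B): 1306.36 + 98.75 + 199.72 + 957.23 + 629.73 + 1082.80 + 482.06 + 1860.48 = 6617.13
Landed cost (B) = invoice 13050.95 + 6617.13 + duty 2598.84 = 22266.92
Difference = |22873.11 − 22266.92| = 606.19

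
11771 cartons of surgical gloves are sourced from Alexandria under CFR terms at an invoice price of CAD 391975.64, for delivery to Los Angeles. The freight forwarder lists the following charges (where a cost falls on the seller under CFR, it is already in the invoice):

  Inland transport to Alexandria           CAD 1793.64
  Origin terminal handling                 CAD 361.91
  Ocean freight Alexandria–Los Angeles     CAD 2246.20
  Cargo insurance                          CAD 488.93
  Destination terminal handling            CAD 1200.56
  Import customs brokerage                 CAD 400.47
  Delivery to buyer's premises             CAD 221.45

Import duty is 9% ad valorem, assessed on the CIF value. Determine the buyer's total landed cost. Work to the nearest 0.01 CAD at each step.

Total landed cost: CAD 429608.86

CFR: the seller pays costs through ocean freight to the destination port, but not insurance.
Already in the invoice (seller's account under CFR): inland to port, origin terminal, freight — exclude.
CIF value = CFR price + insurance = 391975.64 + 488.93 = 392464.57
Import duty = 392464.57 × 9% = 35321.81
Buyer bears: insurance 488.93 + destination terminal 1200.56 + brokerage 400.47 + delivery 221.45 + duty 35321.81 = 37633.22
Landed cost = invoice 391975.64 + 37633.22 = 429608.86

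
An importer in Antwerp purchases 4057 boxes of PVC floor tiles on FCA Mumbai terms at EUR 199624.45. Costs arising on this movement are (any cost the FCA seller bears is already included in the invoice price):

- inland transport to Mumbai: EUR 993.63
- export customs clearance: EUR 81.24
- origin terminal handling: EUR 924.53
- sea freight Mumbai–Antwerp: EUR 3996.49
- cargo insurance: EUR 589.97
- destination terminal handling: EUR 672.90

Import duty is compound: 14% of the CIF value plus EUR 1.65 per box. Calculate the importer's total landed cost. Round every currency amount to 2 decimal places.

Total landed cost: EUR 241221.35

FCA: the seller delivers export-cleared goods to the carrier; the buyer bears costs from that point.
Already in the invoice (seller's account under FCA): inland to port, export clearance — exclude.
CIF value = FCA price + origin terminal + freight + insurance = 199624.45 + 924.53 + 3996.49 + 589.97 = 205135.44
Ad valorem component: 205135.44 × 14% = 28718.96
Specific component: 4057 × 1.65 = 6694.05
Import duty = 28718.96 + 6694.05 = 35413.01
Buyer bears: origin terminal 924.53 + freight 3996.49 + insurance 589.97 + destination terminal 672.90 + duty 35413.01 = 41596.90
Landed cost = invoice 199624.45 + 41596.90 = 241221.35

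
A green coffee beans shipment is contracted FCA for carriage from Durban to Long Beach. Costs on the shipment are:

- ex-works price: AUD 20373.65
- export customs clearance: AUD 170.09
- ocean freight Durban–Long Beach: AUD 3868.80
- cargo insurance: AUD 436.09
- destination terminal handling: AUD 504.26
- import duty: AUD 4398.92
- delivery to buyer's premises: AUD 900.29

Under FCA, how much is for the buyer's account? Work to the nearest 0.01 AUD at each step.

FCA: the seller delivers export-cleared goods to the carrier; the buyer bears costs from that point.
Seller's account: goods 20373.65 + export clearance 170.09 = 20543.74
Buyer's account: freight 3868.80 + insurance 436.09 + destination terminal 504.26 + duty 4398.92 + delivery 900.29 = 10108.36

Buyer's account: AUD 10108.36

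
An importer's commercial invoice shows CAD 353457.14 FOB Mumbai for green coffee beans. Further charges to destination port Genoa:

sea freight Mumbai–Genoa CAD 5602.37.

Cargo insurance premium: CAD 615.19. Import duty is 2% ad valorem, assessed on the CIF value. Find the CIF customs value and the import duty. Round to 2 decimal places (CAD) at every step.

CIF = FOB price + freight + insurance
CIF = 353457.14 + 5602.37 + 615.19 = 359674.70
Import duty = 359674.70 × 2% = 7193.49

CIF value: CAD 359674.70; import duty: CAD 7193.49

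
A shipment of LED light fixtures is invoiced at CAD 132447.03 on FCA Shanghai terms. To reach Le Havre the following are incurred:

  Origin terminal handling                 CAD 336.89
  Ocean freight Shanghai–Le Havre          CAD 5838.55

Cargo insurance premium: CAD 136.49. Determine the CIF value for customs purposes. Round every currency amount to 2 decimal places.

CIF = FCA price + pre-shipment costs + freight + insurance
CIF = 132447.03 + 336.89 + 5838.55 + 136.49 = 138758.96

CIF value: CAD 138758.96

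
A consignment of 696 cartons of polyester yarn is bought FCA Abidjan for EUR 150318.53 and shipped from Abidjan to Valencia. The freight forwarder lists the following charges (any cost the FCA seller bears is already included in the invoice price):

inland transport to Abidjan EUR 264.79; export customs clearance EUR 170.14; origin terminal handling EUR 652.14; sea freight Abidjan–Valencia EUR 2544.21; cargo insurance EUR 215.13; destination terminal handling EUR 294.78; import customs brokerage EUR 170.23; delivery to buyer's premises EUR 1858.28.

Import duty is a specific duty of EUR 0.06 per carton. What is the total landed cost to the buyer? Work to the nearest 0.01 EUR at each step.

FCA: the seller delivers export-cleared goods to the carrier; the buyer bears costs from that point.
Already in the invoice (seller's account under FCA): inland to port, export clearance — exclude.
CIF value = FCA price + origin terminal + freight + insurance = 150318.53 + 652.14 + 2544.21 + 215.13 = 153730.01
Import duty = 696 × 0.06 = 41.76
Buyer bears: origin terminal 652.14 + freight 2544.21 + insurance 215.13 + destination terminal 294.78 + brokerage 170.23 + delivery 1858.28 + duty 41.76 = 5776.53
Landed cost = invoice 150318.53 + 5776.53 = 156095.06

Total landed cost: EUR 156095.06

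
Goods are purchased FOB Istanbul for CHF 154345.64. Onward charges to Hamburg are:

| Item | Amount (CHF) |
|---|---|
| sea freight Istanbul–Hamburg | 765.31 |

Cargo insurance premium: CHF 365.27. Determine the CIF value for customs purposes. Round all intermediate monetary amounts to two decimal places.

CIF value: CHF 155476.22

CIF = FOB price + freight + insurance
CIF = 154345.64 + 765.31 + 365.27 = 155476.22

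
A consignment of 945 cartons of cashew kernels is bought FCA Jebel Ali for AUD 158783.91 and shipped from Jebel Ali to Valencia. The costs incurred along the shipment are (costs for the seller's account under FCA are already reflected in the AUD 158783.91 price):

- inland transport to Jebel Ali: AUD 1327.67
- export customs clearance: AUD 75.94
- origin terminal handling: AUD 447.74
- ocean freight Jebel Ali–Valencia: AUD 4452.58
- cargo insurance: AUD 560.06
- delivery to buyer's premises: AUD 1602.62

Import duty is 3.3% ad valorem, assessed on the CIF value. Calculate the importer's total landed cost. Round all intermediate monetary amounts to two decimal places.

Total landed cost: AUD 171266.97

FCA: the seller delivers export-cleared goods to the carrier; the buyer bears costs from that point.
Already in the invoice (seller's account under FCA): inland to port, export clearance — exclude.
CIF value = FCA price + origin terminal + freight + insurance = 158783.91 + 447.74 + 4452.58 + 560.06 = 164244.29
Import duty = 164244.29 × 3.3% = 5420.06
Buyer bears: origin terminal 447.74 + freight 4452.58 + insurance 560.06 + delivery 1602.62 + duty 5420.06 = 12483.06
Landed cost = invoice 158783.91 + 12483.06 = 171266.97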